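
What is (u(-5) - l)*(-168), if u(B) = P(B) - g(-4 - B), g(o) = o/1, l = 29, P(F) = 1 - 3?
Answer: 5376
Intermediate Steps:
P(F) = -2
g(o) = o (g(o) = o*1 = o)
u(B) = 2 + B (u(B) = -2 - (-4 - B) = -2 + (4 + B) = 2 + B)
(u(-5) - l)*(-168) = ((2 - 5) - 1*29)*(-168) = (-3 - 29)*(-168) = -32*(-168) = 5376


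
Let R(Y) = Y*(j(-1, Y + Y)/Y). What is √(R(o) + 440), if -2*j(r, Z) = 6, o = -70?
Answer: √437 ≈ 20.905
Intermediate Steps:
j(r, Z) = -3 (j(r, Z) = -½*6 = -3)
R(Y) = -3 (R(Y) = Y*(-3/Y) = -3)
√(R(o) + 440) = √(-3 + 440) = √437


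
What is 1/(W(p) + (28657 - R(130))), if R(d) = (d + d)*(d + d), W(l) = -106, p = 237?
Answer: -1/39049 ≈ -2.5609e-5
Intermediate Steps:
R(d) = 4*d² (R(d) = (2*d)*(2*d) = 4*d²)
1/(W(p) + (28657 - R(130))) = 1/(-106 + (28657 - 4*130²)) = 1/(-106 + (28657 - 4*16900)) = 1/(-106 + (28657 - 1*67600)) = 1/(-106 + (28657 - 67600)) = 1/(-106 - 38943) = 1/(-39049) = -1/39049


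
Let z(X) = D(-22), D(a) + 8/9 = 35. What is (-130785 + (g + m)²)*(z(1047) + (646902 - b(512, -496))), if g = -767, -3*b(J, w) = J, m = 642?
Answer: -670687348760/9 ≈ -7.4521e+10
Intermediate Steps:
b(J, w) = -J/3
D(a) = 307/9 (D(a) = -8/9 + 35 = 307/9)
z(X) = 307/9
(-130785 + (g + m)²)*(z(1047) + (646902 - b(512, -496))) = (-130785 + (-767 + 642)²)*(307/9 + (646902 - (-1)*512/3)) = (-130785 + (-125)²)*(307/9 + (646902 - 1*(-512/3))) = (-130785 + 15625)*(307/9 + (646902 + 512/3)) = -115160*(307/9 + 1941218/3) = -115160*5823961/9 = -670687348760/9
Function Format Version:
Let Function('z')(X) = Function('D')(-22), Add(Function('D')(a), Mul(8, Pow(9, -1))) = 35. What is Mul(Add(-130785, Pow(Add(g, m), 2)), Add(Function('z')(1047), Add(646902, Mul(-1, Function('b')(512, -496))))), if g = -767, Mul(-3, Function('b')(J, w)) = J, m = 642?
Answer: Rational(-670687348760, 9) ≈ -7.4521e+10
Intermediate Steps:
Function('b')(J, w) = Mul(Rational(-1, 3), J)
Function('D')(a) = Rational(307, 9) (Function('D')(a) = Add(Rational(-8, 9), 35) = Rational(307, 9))
Function('z')(X) = Rational(307, 9)
Mul(Add(-130785, Pow(Add(g, m), 2)), Add(Function('z')(1047), Add(646902, Mul(-1, Function('b')(512, -496))))) = Mul(Add(-130785, Pow(Add(-767, 642), 2)), Add(Rational(307, 9), Add(646902, Mul(-1, Mul(Rational(-1, 3), 512))))) = Mul(Add(-130785, Pow(-125, 2)), Add(Rational(307, 9), Add(646902, Mul(-1, Rational(-512, 3))))) = Mul(Add(-130785, 15625), Add(Rational(307, 9), Add(646902, Rational(512, 3)))) = Mul(-115160, Add(Rational(307, 9), Rational(1941218, 3))) = Mul(-115160, Rational(5823961, 9)) = Rational(-670687348760, 9)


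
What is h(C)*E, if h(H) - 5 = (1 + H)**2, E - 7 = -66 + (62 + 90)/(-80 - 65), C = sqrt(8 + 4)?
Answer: -156726/145 - 34828*sqrt(3)/145 ≈ -1496.9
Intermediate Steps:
C = 2*sqrt(3) (C = sqrt(12) = 2*sqrt(3) ≈ 3.4641)
E = -8707/145 (E = 7 + (-66 + (62 + 90)/(-80 - 65)) = 7 + (-66 + 152/(-145)) = 7 + (-66 + 152*(-1/145)) = 7 + (-66 - 152/145) = 7 - 9722/145 = -8707/145 ≈ -60.048)
h(H) = 5 + (1 + H)**2
h(C)*E = (5 + (1 + 2*sqrt(3))**2)*(-8707/145) = -8707/29 - 8707*(1 + 2*sqrt(3))**2/145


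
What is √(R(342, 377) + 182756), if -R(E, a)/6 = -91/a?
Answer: √153699014/29 ≈ 427.50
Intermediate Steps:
R(E, a) = 546/a (R(E, a) = -(-546)/a = 546/a)
√(R(342, 377) + 182756) = √(546/377 + 182756) = √(546*(1/377) + 182756) = √(42/29 + 182756) = √(5299966/29) = √153699014/29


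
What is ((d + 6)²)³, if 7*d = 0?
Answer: 46656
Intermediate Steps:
d = 0 (d = (⅐)*0 = 0)
((d + 6)²)³ = ((0 + 6)²)³ = (6²)³ = 36³ = 46656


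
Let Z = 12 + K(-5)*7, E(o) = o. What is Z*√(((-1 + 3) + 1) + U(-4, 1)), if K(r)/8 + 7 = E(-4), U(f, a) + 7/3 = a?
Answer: -604*√15/3 ≈ -779.76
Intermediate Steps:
U(f, a) = -7/3 + a
K(r) = -88 (K(r) = -56 + 8*(-4) = -56 - 32 = -88)
Z = -604 (Z = 12 - 88*7 = 12 - 616 = -604)
Z*√(((-1 + 3) + 1) + U(-4, 1)) = -604*√(((-1 + 3) + 1) + (-7/3 + 1)) = -604*√((2 + 1) - 4/3) = -604*√(3 - 4/3) = -604*√15/3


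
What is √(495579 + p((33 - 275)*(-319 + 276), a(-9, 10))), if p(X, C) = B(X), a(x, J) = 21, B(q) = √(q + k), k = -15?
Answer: √(495579 + √10391) ≈ 704.05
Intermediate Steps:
B(q) = √(-15 + q) (B(q) = √(q - 15) = √(-15 + q))
p(X, C) = √(-15 + X)
√(495579 + p((33 - 275)*(-319 + 276), a(-9, 10))) = √(495579 + √(-15 + (33 - 275)*(-319 + 276))) = √(495579 + √(-15 - 242*(-43))) = √(495579 + √(-15 + 10406)) = √(495579 + √10391)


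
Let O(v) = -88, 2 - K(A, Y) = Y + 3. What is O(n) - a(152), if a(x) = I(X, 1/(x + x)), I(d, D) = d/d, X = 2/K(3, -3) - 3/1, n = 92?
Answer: -89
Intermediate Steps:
K(A, Y) = -1 - Y (K(A, Y) = 2 - (Y + 3) = 2 - (3 + Y) = 2 + (-3 - Y) = -1 - Y)
X = -2 (X = 2/(-1 - 1*(-3)) - 3/1 = 2/(-1 + 3) - 3*1 = 2/2 - 3 = 2*(½) - 3 = 1 - 3 = -2)
I(d, D) = 1
a(x) = 1
O(n) - a(152) = -88 - 1*1 = -88 - 1 = -89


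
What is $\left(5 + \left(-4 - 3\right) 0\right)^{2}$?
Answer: $25$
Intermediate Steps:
$\left(5 + \left(-4 - 3\right) 0\right)^{2} = \left(5 - 0\right)^{2} = \left(5 + 0\right)^{2} = 5^{2} = 25$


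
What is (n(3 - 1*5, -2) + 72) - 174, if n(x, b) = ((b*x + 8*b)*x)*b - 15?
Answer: -165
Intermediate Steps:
n(x, b) = -15 + b*x*(8*b + b*x) (n(x, b) = ((8*b + b*x)*x)*b - 15 = (x*(8*b + b*x))*b - 15 = b*x*(8*b + b*x) - 15 = -15 + b*x*(8*b + b*x))
(n(3 - 1*5, -2) + 72) - 174 = ((-15 + (-2)**2*(3 - 1*5)**2 + 8*(3 - 1*5)*(-2)**2) + 72) - 174 = ((-15 + 4*(3 - 5)**2 + 8*(3 - 5)*4) + 72) - 174 = ((-15 + 4*(-2)**2 + 8*(-2)*4) + 72) - 174 = ((-15 + 4*4 - 64) + 72) - 174 = ((-15 + 16 - 64) + 72) - 174 = (-63 + 72) - 174 = 9 - 174 = -165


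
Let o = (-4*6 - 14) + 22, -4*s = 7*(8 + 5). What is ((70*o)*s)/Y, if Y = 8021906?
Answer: 12740/4010953 ≈ 0.0031763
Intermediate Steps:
s = -91/4 (s = -7*(8 + 5)/4 = -7*13/4 = -1/4*91 = -91/4 ≈ -22.750)
o = -16 (o = (-24 - 14) + 22 = -38 + 22 = -16)
((70*o)*s)/Y = ((70*(-16))*(-91/4))/8021906 = -1120*(-91/4)*(1/8021906) = 25480*(1/8021906) = 12740/4010953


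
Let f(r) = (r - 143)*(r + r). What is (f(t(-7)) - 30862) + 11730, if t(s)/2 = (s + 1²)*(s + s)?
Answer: -10732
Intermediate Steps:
t(s) = 4*s*(1 + s) (t(s) = 2*((s + 1²)*(s + s)) = 2*((s + 1)*(2*s)) = 2*((1 + s)*(2*s)) = 2*(2*s*(1 + s)) = 4*s*(1 + s))
f(r) = 2*r*(-143 + r) (f(r) = (-143 + r)*(2*r) = 2*r*(-143 + r))
(f(t(-7)) - 30862) + 11730 = (2*(4*(-7)*(1 - 7))*(-143 + 4*(-7)*(1 - 7)) - 30862) + 11730 = (2*(4*(-7)*(-6))*(-143 + 4*(-7)*(-6)) - 30862) + 11730 = (2*168*(-143 + 168) - 30862) + 11730 = (2*168*25 - 30862) + 11730 = (8400 - 30862) + 11730 = -22462 + 11730 = -10732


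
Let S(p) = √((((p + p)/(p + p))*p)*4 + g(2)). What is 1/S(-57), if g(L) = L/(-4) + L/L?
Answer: -I*√910/455 ≈ -0.066299*I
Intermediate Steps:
g(L) = 1 - L/4 (g(L) = L*(-¼) + 1 = -L/4 + 1 = 1 - L/4)
S(p) = √(½ + 4*p) (S(p) = √((((p + p)/(p + p))*p)*4 + (1 - ¼*2)) = √((((2*p)/((2*p)))*p)*4 + (1 - ½)) = √((((2*p)*(1/(2*p)))*p)*4 + ½) = √((1*p)*4 + ½) = √(p*4 + ½) = √(4*p + ½) = √(½ + 4*p))
1/S(-57) = 1/(√(2 + 16*(-57))/2) = 1/(√(2 - 912)/2) = 1/(√(-910)/2) = 1/((I*√910)/2) = 1/(I*√910/2) = -I*√910/455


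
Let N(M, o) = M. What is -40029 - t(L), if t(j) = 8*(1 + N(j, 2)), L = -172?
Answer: -38661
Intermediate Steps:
t(j) = 8 + 8*j (t(j) = 8*(1 + j) = 8 + 8*j)
-40029 - t(L) = -40029 - (8 + 8*(-172)) = -40029 - (8 - 1376) = -40029 - 1*(-1368) = -40029 + 1368 = -38661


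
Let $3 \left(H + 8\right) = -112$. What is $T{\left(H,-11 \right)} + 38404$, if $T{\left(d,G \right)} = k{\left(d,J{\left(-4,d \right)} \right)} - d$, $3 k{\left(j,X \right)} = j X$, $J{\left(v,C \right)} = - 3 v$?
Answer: $38268$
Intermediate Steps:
$H = - \frac{136}{3}$ ($H = -8 + \frac{1}{3} \left(-112\right) = -8 - \frac{112}{3} = - \frac{136}{3} \approx -45.333$)
$k{\left(j,X \right)} = \frac{X j}{3}$ ($k{\left(j,X \right)} = \frac{j X}{3} = \frac{X j}{3}$)
$T{\left(d,G \right)} = 3 d$ ($T{\left(d,G \right)} = \frac{\left(-3\right) \left(-4\right) d}{3} - d = \frac{1}{3} \cdot 12 d - d = 4 d - d = 3 d$)
$T{\left(H,-11 \right)} + 38404 = 3 \left(- \frac{136}{3}\right) + 38404 = -136 + 38404 = 38268$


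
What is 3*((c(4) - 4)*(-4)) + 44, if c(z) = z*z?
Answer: -100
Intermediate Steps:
c(z) = z**2
3*((c(4) - 4)*(-4)) + 44 = 3*((4**2 - 4)*(-4)) + 44 = 3*((16 - 4)*(-4)) + 44 = 3*(12*(-4)) + 44 = 3*(-48) + 44 = -144 + 44 = -100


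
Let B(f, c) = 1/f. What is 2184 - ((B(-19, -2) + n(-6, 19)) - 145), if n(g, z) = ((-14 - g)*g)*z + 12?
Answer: 26696/19 ≈ 1405.1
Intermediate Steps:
n(g, z) = 12 + g*z*(-14 - g) (n(g, z) = (g*(-14 - g))*z + 12 = g*z*(-14 - g) + 12 = 12 + g*z*(-14 - g))
2184 - ((B(-19, -2) + n(-6, 19)) - 145) = 2184 - ((1/(-19) + (12 - 1*19*(-6)² - 14*(-6)*19)) - 145) = 2184 - ((-1/19 + (12 - 1*19*36 + 1596)) - 145) = 2184 - ((-1/19 + (12 - 684 + 1596)) - 145) = 2184 - ((-1/19 + 924) - 145) = 2184 - (17555/19 - 145) = 2184 - 1*14800/19 = 2184 - 14800/19 = 26696/19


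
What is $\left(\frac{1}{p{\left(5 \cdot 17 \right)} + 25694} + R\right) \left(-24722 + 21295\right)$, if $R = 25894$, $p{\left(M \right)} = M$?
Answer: $- \frac{2287595930329}{25779} \approx -8.8739 \cdot 10^{7}$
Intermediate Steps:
$\left(\frac{1}{p{\left(5 \cdot 17 \right)} + 25694} + R\right) \left(-24722 + 21295\right) = \left(\frac{1}{5 \cdot 17 + 25694} + 25894\right) \left(-24722 + 21295\right) = \left(\frac{1}{85 + 25694} + 25894\right) \left(-3427\right) = \left(\frac{1}{25779} + 25894\right) \left(-3427\right) = \frac{667521427}{25779} \left(-3427\right) = - \frac{2287595930329}{25779}$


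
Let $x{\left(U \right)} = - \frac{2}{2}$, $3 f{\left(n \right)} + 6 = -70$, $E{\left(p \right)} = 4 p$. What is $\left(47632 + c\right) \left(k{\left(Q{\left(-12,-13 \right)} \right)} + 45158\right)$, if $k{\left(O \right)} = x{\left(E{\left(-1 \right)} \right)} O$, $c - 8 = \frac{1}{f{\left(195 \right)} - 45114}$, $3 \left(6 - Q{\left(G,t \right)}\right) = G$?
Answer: $\frac{145631951332758}{67709} \approx 2.1509 \cdot 10^{9}$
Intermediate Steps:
$Q{\left(G,t \right)} = 6 - \frac{G}{3}$
$f{\left(n \right)} = - \frac{76}{3}$ ($f{\left(n \right)} = -2 + \frac{1}{3} \left(-70\right) = -2 - \frac{70}{3} = - \frac{76}{3}$)
$x{\left(U \right)} = -1$ ($x{\left(U \right)} = \left(-2\right) \frac{1}{2} = -1$)
$c = \frac{1083341}{135418}$ ($c = 8 + \frac{1}{- \frac{76}{3} - 45114} = 8 + \frac{1}{- \frac{135418}{3}} = 8 - \frac{3}{135418} = \frac{1083341}{135418} \approx 8.0$)
$k{\left(O \right)} = - O$
$\left(47632 + c\right) \left(k{\left(Q{\left(-12,-13 \right)} \right)} + 45158\right) = \left(47632 + \frac{1083341}{135418}\right) \left(- (6 - -4) + 45158\right) = \frac{6451313517 \left(- (6 + 4) + 45158\right)}{135418} = \frac{6451313517 \left(\left(-1\right) 10 + 45158\right)}{135418} = \frac{6451313517 \left(-10 + 45158\right)}{135418} = \frac{6451313517}{135418} \cdot 45148 = \frac{145631951332758}{67709}$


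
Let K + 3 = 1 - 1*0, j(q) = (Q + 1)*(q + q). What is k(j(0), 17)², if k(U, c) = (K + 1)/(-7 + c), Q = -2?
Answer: 1/100 ≈ 0.010000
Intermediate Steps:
j(q) = -2*q (j(q) = (-2 + 1)*(q + q) = -2*q)
K = -2 (K = -3 + (1 - 1*0) = -3 + (1 + 0) = -3 + 1 = -2)
k(U, c) = -1/(-7 + c) (k(U, c) = (-2 + 1)/(-7 + c) = -1/(-7 + c))
k(j(0), 17)² = (-1/(-7 + 17))² = (-1/10)² = (-1*⅒)² = (-⅒)² = 1/100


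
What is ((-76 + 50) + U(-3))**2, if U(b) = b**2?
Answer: 289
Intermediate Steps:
((-76 + 50) + U(-3))**2 = ((-76 + 50) + (-3)**2)**2 = (-26 + 9)**2 = (-17)**2 = 289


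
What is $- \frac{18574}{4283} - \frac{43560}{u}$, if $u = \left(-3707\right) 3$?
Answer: $- \frac{605878}{1443371} \approx -0.41977$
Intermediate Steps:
$u = -11121$
$- \frac{18574}{4283} - \frac{43560}{u} = - \frac{18574}{4283} - \frac{43560}{-11121} = \left(-18574\right) \frac{1}{4283} - - \frac{1320}{337} = - \frac{18574}{4283} + \frac{1320}{337} = - \frac{605878}{1443371}$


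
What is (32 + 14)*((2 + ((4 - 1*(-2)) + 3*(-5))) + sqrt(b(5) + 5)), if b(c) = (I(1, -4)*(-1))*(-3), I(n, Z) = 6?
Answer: -322 + 46*sqrt(23) ≈ -101.39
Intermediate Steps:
b(c) = 18 (b(c) = (6*(-1))*(-3) = -6*(-3) = 18)
(32 + 14)*((2 + ((4 - 1*(-2)) + 3*(-5))) + sqrt(b(5) + 5)) = (32 + 14)*((2 + ((4 - 1*(-2)) + 3*(-5))) + sqrt(18 + 5)) = 46*((2 + ((4 + 2) - 15)) + sqrt(23)) = 46*((2 + (6 - 15)) + sqrt(23)) = 46*((2 - 9) + sqrt(23)) = 46*(-7 + sqrt(23)) = -322 + 46*sqrt(23)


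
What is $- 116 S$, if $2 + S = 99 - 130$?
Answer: $3828$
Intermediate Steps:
$S = -33$ ($S = -2 + \left(99 - 130\right) = -2 - 31 = -33$)
$- 116 S = \left(-116\right) \left(-33\right) = 3828$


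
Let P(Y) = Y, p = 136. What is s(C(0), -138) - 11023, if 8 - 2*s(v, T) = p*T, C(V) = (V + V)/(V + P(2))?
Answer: -1635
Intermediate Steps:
C(V) = 2*V/(2 + V) (C(V) = (V + V)/(V + 2) = (2*V)/(2 + V) = 2*V/(2 + V))
s(v, T) = 4 - 68*T
s(C(0), -138) - 11023 = (4 - 68*(-138)) - 11023 = (4 + 9384) - 11023 = 9388 - 11023 = -1635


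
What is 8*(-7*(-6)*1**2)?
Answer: 336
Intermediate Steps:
8*(-7*(-6)*1**2) = 8*(42*1) = 8*42 = 336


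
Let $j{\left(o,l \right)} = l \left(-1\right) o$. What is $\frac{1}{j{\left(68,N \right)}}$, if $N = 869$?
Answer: $- \frac{1}{59092} \approx -1.6923 \cdot 10^{-5}$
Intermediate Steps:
$j{\left(o,l \right)} = - l o$
$\frac{1}{j{\left(68,N \right)}} = \frac{1}{\left(-1\right) 869 \cdot 68} = \frac{1}{-59092} = - \frac{1}{59092}$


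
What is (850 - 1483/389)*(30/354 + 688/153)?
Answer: 13613359619/3511503 ≈ 3876.8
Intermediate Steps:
(850 - 1483/389)*(30/354 + 688/153) = (850 - 1483*1/389)*(30*(1/354) + 688*(1/153)) = (850 - 1483/389)*(5/59 + 688/153) = (329167/389)*(41357/9027) = 13613359619/3511503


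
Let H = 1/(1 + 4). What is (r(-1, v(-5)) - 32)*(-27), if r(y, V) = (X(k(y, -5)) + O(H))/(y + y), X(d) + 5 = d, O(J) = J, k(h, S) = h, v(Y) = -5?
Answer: 7857/10 ≈ 785.70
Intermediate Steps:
H = ⅕ (H = 1/5 = ⅕ ≈ 0.20000)
X(d) = -5 + d
r(y, V) = (-24/5 + y)/(2*y) (r(y, V) = ((-5 + y) + ⅕)/(y + y) = (-24/5 + y)/((2*y)) = (-24/5 + y)*(1/(2*y)) = (-24/5 + y)/(2*y))
(r(-1, v(-5)) - 32)*(-27) = ((⅒)*(-24 + 5*(-1))/(-1) - 32)*(-27) = ((⅒)*(-1)*(-24 - 5) - 32)*(-27) = ((⅒)*(-1)*(-29) - 32)*(-27) = (29/10 - 32)*(-27) = -291/10*(-27) = 7857/10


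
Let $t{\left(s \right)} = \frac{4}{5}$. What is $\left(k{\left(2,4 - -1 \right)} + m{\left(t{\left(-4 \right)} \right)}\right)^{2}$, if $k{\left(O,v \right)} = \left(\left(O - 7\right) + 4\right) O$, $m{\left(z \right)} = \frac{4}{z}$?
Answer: $9$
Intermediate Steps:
$t{\left(s \right)} = \frac{4}{5}$ ($t{\left(s \right)} = 4 \cdot \frac{1}{5} = \frac{4}{5}$)
$k{\left(O,v \right)} = O \left(-3 + O\right)$ ($k{\left(O,v \right)} = \left(\left(-7 + O\right) + 4\right) O = \left(-3 + O\right) O = O \left(-3 + O\right)$)
$\left(k{\left(2,4 - -1 \right)} + m{\left(t{\left(-4 \right)} \right)}\right)^{2} = \left(2 \left(-3 + 2\right) + \frac{4}{\frac{4}{5}}\right)^{2} = \left(2 \left(-1\right) + 4 \cdot \frac{5}{4}\right)^{2} = \left(-2 + 5\right)^{2} = 3^{2} = 9$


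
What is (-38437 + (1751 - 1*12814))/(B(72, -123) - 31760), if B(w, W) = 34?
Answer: 24750/15863 ≈ 1.5602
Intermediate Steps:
(-38437 + (1751 - 1*12814))/(B(72, -123) - 31760) = (-38437 + (1751 - 1*12814))/(34 - 31760) = (-38437 + (1751 - 12814))/(-31726) = (-38437 - 11063)*(-1/31726) = -49500*(-1/31726) = 24750/15863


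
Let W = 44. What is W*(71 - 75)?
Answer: -176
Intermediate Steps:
W*(71 - 75) = 44*(71 - 75) = 44*(-4) = -176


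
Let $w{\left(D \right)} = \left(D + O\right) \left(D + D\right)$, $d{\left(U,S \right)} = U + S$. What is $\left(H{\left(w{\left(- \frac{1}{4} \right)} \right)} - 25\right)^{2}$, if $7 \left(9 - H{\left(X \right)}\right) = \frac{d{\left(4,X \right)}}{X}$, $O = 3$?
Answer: $\frac{29929}{121} \approx 247.35$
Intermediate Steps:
$d{\left(U,S \right)} = S + U$
$w{\left(D \right)} = 2 D \left(3 + D\right)$ ($w{\left(D \right)} = \left(D + 3\right) \left(D + D\right) = \left(3 + D\right) 2 D = 2 D \left(3 + D\right)$)
$H{\left(X \right)} = 9 - \frac{4 + X}{7 X}$ ($H{\left(X \right)} = 9 - \frac{\left(X + 4\right) \frac{1}{X}}{7} = 9 - \frac{\left(4 + X\right) \frac{1}{X}}{7} = 9 - \frac{\frac{1}{X} \left(4 + X\right)}{7} = 9 - \frac{4 + X}{7 X}$)
$\left(H{\left(w{\left(- \frac{1}{4} \right)} \right)} - 25\right)^{2} = \left(\frac{2 \left(-2 + 31 \cdot 2 \left(- \frac{1}{4}\right) \left(3 - \frac{1}{4}\right)\right)}{7 \cdot 2 \left(- \frac{1}{4}\right) \left(3 - \frac{1}{4}\right)} - 25\right)^{2} = \left(\frac{2 \left(-2 + 31 \cdot 2 \left(- \frac{1}{4}\right) \frac{11}{4}\right)}{7 \cdot 2 \left(- \frac{1}{4}\right) \frac{11}{4}} - 25\right)^{2} = \left(\frac{2 \left(-2 + 31 \left(- \frac{11}{8}\right)\right)}{7 \left(- \frac{11}{8}\right)} - 25\right)^{2} = \left(\frac{2}{7} \left(- \frac{8}{11}\right) \left(-2 - \frac{341}{8}\right) - 25\right)^{2} = \left(\frac{2}{7} \left(- \frac{8}{11}\right) \left(- \frac{357}{8}\right) - 25\right)^{2} = \left(\frac{102}{11} - 25\right)^{2} = \left(- \frac{173}{11}\right)^{2} = \frac{29929}{121}$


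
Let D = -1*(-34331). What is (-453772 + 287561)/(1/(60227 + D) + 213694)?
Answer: -15716579738/20206477253 ≈ -0.77780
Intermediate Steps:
D = 34331
(-453772 + 287561)/(1/(60227 + D) + 213694) = (-453772 + 287561)/(1/(60227 + 34331) + 213694) = -166211/(1/94558 + 213694) = -166211/20206477253/94558 = -166211*94558/20206477253 = -15716579738/20206477253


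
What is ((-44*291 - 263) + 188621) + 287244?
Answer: 462798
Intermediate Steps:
((-44*291 - 263) + 188621) + 287244 = ((-12804 - 263) + 188621) + 287244 = (-13067 + 188621) + 287244 = 175554 + 287244 = 462798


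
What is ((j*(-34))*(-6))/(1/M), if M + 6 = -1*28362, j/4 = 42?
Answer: -972228096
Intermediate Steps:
j = 168 (j = 4*42 = 168)
M = -28368 (M = -6 - 1*28362 = -6 - 28362 = -28368)
((j*(-34))*(-6))/(1/M) = ((168*(-34))*(-6))/(1/(-28368)) = (-5712*(-6))/(-1/28368) = 34272*(-28368) = -972228096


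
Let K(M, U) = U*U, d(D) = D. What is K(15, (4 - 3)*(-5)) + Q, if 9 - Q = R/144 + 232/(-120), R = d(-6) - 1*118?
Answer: 6623/180 ≈ 36.794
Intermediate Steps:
R = -124 (R = -6 - 1*118 = -6 - 118 = -124)
K(M, U) = U²
Q = 2123/180 (Q = 9 - (-124/144 + 232/(-120)) = 9 - (-124*1/144 + 232*(-1/120)) = 9 - (-31/36 - 29/15) = 9 - 1*(-503/180) = 9 + 503/180 = 2123/180 ≈ 11.794)
K(15, (4 - 3)*(-5)) + Q = ((4 - 3)*(-5))² + 2123/180 = (1*(-5))² + 2123/180 = (-5)² + 2123/180 = 25 + 2123/180 = 6623/180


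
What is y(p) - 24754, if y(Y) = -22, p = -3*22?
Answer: -24776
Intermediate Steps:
p = -66
y(p) - 24754 = -22 - 24754 = -24776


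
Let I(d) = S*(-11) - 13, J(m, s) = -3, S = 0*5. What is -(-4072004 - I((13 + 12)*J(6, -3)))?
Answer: 4071991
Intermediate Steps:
S = 0
I(d) = -13 (I(d) = 0*(-11) - 13 = 0 - 13 = -13)
-(-4072004 - I((13 + 12)*J(6, -3))) = -(-4072004 - 1*(-13)) = -(-4072004 + 13) = -1*(-4071991) = 4071991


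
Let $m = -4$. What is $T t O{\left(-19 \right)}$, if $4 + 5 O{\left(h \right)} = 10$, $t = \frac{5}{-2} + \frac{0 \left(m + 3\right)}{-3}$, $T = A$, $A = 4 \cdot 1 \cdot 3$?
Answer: $-36$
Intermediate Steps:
$A = 12$ ($A = 4 \cdot 3 = 12$)
$T = 12$
$t = - \frac{5}{2}$ ($t = \frac{5}{-2} + \frac{0 \left(-4 + 3\right)}{-3} = 5 \left(- \frac{1}{2}\right) + 0 \left(-1\right) \left(- \frac{1}{3}\right) = - \frac{5}{2} + 0 \left(- \frac{1}{3}\right) = - \frac{5}{2} + 0 = - \frac{5}{2} \approx -2.5$)
$O{\left(h \right)} = \frac{6}{5}$ ($O{\left(h \right)} = - \frac{4}{5} + \frac{1}{5} \cdot 10 = - \frac{4}{5} + 2 = \frac{6}{5}$)
$T t O{\left(-19 \right)} = 12 \left(- \frac{5}{2}\right) \frac{6}{5} = \left(-30\right) \frac{6}{5} = -36$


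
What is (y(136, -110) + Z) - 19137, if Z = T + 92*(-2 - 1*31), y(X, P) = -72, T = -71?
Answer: -22316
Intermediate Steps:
Z = -3107 (Z = -71 + 92*(-2 - 1*31) = -71 + 92*(-2 - 31) = -71 + 92*(-33) = -71 - 3036 = -3107)
(y(136, -110) + Z) - 19137 = (-72 - 3107) - 19137 = -3179 - 19137 = -22316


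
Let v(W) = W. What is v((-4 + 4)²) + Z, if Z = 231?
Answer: 231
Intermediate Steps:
v((-4 + 4)²) + Z = (-4 + 4)² + 231 = 0² + 231 = 0 + 231 = 231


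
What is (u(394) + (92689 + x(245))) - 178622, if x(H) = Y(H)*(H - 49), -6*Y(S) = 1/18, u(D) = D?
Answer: -2309602/27 ≈ -85541.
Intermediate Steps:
Y(S) = -1/108 (Y(S) = -⅙/18 = -⅙*1/18 = -1/108)
x(H) = 49/108 - H/108 (x(H) = -(H - 49)/108 = -(-49 + H)/108 = 49/108 - H/108)
(u(394) + (92689 + x(245))) - 178622 = (394 + (92689 + (49/108 - 1/108*245))) - 178622 = (394 + (92689 + (49/108 - 245/108))) - 178622 = (394 + (92689 - 49/27)) - 178622 = (394 + 2502554/27) - 178622 = 2513192/27 - 178622 = -2309602/27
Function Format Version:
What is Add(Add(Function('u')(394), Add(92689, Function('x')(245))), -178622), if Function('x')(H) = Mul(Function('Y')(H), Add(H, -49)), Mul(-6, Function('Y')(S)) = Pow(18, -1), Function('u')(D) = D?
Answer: Rational(-2309602, 27) ≈ -85541.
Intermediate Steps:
Function('Y')(S) = Rational(-1, 108) (Function('Y')(S) = Mul(Rational(-1, 6), Pow(18, -1)) = Mul(Rational(-1, 6), Rational(1, 18)) = Rational(-1, 108))
Function('x')(H) = Add(Rational(49, 108), Mul(Rational(-1, 108), H)) (Function('x')(H) = Mul(Rational(-1, 108), Add(H, -49)) = Mul(Rational(-1, 108), Add(-49, H)) = Add(Rational(49, 108), Mul(Rational(-1, 108), H)))
Add(Add(Function('u')(394), Add(92689, Function('x')(245))), -178622) = Add(Add(394, Add(92689, Add(Rational(49, 108), Mul(Rational(-1, 108), 245)))), -178622) = Add(Add(394, Add(92689, Add(Rational(49, 108), Rational(-245, 108)))), -178622) = Add(Add(394, Add(92689, Rational(-49, 27))), -178622) = Add(Add(394, Rational(2502554, 27)), -178622) = Add(Rational(2513192, 27), -178622) = Rational(-2309602, 27)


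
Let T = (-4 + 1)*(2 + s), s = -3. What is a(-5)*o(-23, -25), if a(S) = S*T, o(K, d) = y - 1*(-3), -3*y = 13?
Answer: 20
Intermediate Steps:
y = -13/3 (y = -1/3*13 = -13/3 ≈ -4.3333)
o(K, d) = -4/3 (o(K, d) = -13/3 - 1*(-3) = -13/3 + 3 = -4/3)
T = 3 (T = (-4 + 1)*(2 - 3) = -3*(-1) = 3)
a(S) = 3*S (a(S) = S*3 = 3*S)
a(-5)*o(-23, -25) = (3*(-5))*(-4/3) = -15*(-4/3) = 20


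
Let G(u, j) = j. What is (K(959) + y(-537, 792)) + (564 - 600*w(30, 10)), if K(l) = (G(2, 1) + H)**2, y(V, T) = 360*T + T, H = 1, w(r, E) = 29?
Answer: 269080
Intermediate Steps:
y(V, T) = 361*T
K(l) = 4 (K(l) = (1 + 1)**2 = 2**2 = 4)
(K(959) + y(-537, 792)) + (564 - 600*w(30, 10)) = (4 + 361*792) + (564 - 600*29) = (4 + 285912) + (564 - 17400) = 285916 - 16836 = 269080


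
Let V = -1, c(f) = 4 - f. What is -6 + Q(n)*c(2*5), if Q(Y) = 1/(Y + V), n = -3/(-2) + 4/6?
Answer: -78/7 ≈ -11.143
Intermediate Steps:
n = 13/6 (n = -3*(-1/2) + 4*(1/6) = 3/2 + 2/3 = 13/6 ≈ 2.1667)
Q(Y) = 1/(-1 + Y) (Q(Y) = 1/(Y - 1) = 1/(-1 + Y))
-6 + Q(n)*c(2*5) = -6 + (4 - 2*5)/(-1 + 13/6) = -6 + (4 - 1*10)/(7/6) = -6 + 6*(4 - 10)/7 = -6 + (6/7)*(-6) = -6 - 36/7 = -78/7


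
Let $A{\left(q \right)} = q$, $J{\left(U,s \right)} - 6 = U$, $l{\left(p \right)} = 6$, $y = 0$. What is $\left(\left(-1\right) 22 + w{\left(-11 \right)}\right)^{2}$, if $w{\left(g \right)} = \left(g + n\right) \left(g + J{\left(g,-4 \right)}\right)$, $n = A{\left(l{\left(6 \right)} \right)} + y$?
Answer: $3364$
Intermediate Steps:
$J{\left(U,s \right)} = 6 + U$
$n = 6$ ($n = 6 + 0 = 6$)
$w{\left(g \right)} = \left(6 + g\right) \left(6 + 2 g\right)$ ($w{\left(g \right)} = \left(g + 6\right) \left(g + \left(6 + g\right)\right) = \left(6 + g\right) \left(6 + 2 g\right)$)
$\left(\left(-1\right) 22 + w{\left(-11 \right)}\right)^{2} = \left(\left(-1\right) 22 + \left(36 + 2 \left(-11\right)^{2} + 18 \left(-11\right)\right)\right)^{2} = \left(-22 + \left(36 + 2 \cdot 121 - 198\right)\right)^{2} = \left(-22 + \left(36 + 242 - 198\right)\right)^{2} = \left(-22 + 80\right)^{2} = 58^{2} = 3364$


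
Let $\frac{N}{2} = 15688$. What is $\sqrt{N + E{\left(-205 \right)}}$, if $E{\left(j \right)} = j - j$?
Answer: $4 \sqrt{1961} \approx 177.13$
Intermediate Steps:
$N = 31376$ ($N = 2 \cdot 15688 = 31376$)
$E{\left(j \right)} = 0$
$\sqrt{N + E{\left(-205 \right)}} = \sqrt{31376 + 0} = \sqrt{31376} = 4 \sqrt{1961}$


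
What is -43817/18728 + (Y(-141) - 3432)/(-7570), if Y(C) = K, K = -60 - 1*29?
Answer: -132876701/70885480 ≈ -1.8745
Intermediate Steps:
K = -89 (K = -60 - 29 = -89)
Y(C) = -89
-43817/18728 + (Y(-141) - 3432)/(-7570) = -43817/18728 + (-89 - 3432)/(-7570) = -43817*1/18728 - 3521*(-1/7570) = -43817/18728 + 3521/7570 = -132876701/70885480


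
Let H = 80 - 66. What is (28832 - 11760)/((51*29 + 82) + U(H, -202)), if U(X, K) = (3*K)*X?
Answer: -17072/6923 ≈ -2.4660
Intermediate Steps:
H = 14
U(X, K) = 3*K*X
(28832 - 11760)/((51*29 + 82) + U(H, -202)) = (28832 - 11760)/((51*29 + 82) + 3*(-202)*14) = 17072/((1479 + 82) - 8484) = 17072/(1561 - 8484) = 17072/(-6923) = 17072*(-1/6923) = -17072/6923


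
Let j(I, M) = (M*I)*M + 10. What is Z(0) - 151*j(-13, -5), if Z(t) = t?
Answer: 47565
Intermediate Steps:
j(I, M) = 10 + I*M**2 (j(I, M) = (I*M)*M + 10 = I*M**2 + 10 = 10 + I*M**2)
Z(0) - 151*j(-13, -5) = 0 - 151*(10 - 13*(-5)**2) = 0 - 151*(10 - 13*25) = 0 - 151*(10 - 325) = 0 - 151*(-315) = 0 + 47565 = 47565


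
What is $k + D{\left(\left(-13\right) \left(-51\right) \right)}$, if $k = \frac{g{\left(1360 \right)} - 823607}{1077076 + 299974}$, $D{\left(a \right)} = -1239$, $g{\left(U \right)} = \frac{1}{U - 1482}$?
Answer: $- \frac{41650520791}{33600020} \approx -1239.6$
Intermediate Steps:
$g{\left(U \right)} = \frac{1}{-1482 + U}$
$k = - \frac{20096011}{33600020}$ ($k = \frac{\frac{1}{-1482 + 1360} - 823607}{1077076 + 299974} = \frac{\frac{1}{-122} - 823607}{1377050} = \left(- \frac{1}{122} - 823607\right) \frac{1}{1377050} = \left(- \frac{100480055}{122}\right) \frac{1}{1377050} = - \frac{20096011}{33600020} \approx -0.59809$)
$k + D{\left(\left(-13\right) \left(-51\right) \right)} = - \frac{20096011}{33600020} - 1239 = - \frac{41650520791}{33600020}$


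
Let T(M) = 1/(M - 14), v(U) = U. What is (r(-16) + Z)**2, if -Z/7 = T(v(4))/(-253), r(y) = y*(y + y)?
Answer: 1677939394609/6400900 ≈ 2.6214e+5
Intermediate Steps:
T(M) = 1/(-14 + M)
r(y) = 2*y**2 (r(y) = y*(2*y) = 2*y**2)
Z = -7/2530 (Z = -7/((-14 + 4)*(-253)) = -7*(-1)/((-10)*253) = -(-7)*(-1)/(10*253) = -7*1/2530 = -7/2530 ≈ -0.0027668)
(r(-16) + Z)**2 = (2*(-16)**2 - 7/2530)**2 = (2*256 - 7/2530)**2 = (512 - 7/2530)**2 = (1295353/2530)**2 = 1677939394609/6400900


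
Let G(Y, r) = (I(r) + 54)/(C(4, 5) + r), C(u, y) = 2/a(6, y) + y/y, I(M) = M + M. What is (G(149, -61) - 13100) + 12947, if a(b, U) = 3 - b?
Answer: -13821/91 ≈ -151.88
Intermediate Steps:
I(M) = 2*M
C(u, y) = ⅓ (C(u, y) = 2/(3 - 1*6) + y/y = 2/(3 - 6) + 1 = 2/(-3) + 1 = 2*(-⅓) + 1 = -⅔ + 1 = ⅓)
G(Y, r) = (54 + 2*r)/(⅓ + r) (G(Y, r) = (2*r + 54)/(⅓ + r) = (54 + 2*r)/(⅓ + r))
(G(149, -61) - 13100) + 12947 = (6*(27 - 61)/(1 + 3*(-61)) - 13100) + 12947 = (6*(-34)/(1 - 183) - 13100) + 12947 = (6*(-34)/(-182) - 13100) + 12947 = (6*(-1/182)*(-34) - 13100) + 12947 = (102/91 - 13100) + 12947 = -1191998/91 + 12947 = -13821/91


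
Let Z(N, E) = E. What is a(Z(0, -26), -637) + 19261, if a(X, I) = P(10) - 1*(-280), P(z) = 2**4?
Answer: 19557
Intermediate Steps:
P(z) = 16
a(X, I) = 296 (a(X, I) = 16 - 1*(-280) = 16 + 280 = 296)
a(Z(0, -26), -637) + 19261 = 296 + 19261 = 19557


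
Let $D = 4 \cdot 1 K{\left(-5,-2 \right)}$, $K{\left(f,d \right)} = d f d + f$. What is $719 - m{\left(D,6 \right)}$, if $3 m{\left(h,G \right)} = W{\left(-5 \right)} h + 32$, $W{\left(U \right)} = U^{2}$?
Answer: $\frac{4625}{3} \approx 1541.7$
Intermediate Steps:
$K{\left(f,d \right)} = f + f d^{2}$ ($K{\left(f,d \right)} = f d^{2} + f = f + f d^{2}$)
$D = -100$ ($D = 4 \cdot 1 \left(- 5 \left(1 + \left(-2\right)^{2}\right)\right) = 4 \left(- 5 \left(1 + 4\right)\right) = 4 \left(\left(-5\right) 5\right) = 4 \left(-25\right) = -100$)
$m{\left(h,G \right)} = \frac{32}{3} + \frac{25 h}{3}$ ($m{\left(h,G \right)} = \frac{\left(-5\right)^{2} h + 32}{3} = \frac{25 h + 32}{3} = \frac{32 + 25 h}{3} = \frac{32}{3} + \frac{25 h}{3}$)
$719 - m{\left(D,6 \right)} = 719 - \left(\frac{32}{3} + \frac{25}{3} \left(-100\right)\right) = 719 - \left(\frac{32}{3} - \frac{2500}{3}\right) = 719 - - \frac{2468}{3} = 719 + \frac{2468}{3} = \frac{4625}{3}$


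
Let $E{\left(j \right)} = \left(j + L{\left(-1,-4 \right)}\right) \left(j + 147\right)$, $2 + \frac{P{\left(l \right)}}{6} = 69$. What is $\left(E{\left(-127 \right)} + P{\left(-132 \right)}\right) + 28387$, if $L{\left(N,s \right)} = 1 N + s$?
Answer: $26149$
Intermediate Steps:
$L{\left(N,s \right)} = N + s$
$P{\left(l \right)} = 402$ ($P{\left(l \right)} = -12 + 6 \cdot 69 = -12 + 414 = 402$)
$E{\left(j \right)} = \left(-5 + j\right) \left(147 + j\right)$ ($E{\left(j \right)} = \left(j - 5\right) \left(j + 147\right) = \left(j - 5\right) \left(147 + j\right) = \left(-5 + j\right) \left(147 + j\right)$)
$\left(E{\left(-127 \right)} + P{\left(-132 \right)}\right) + 28387 = \left(\left(-735 + \left(-127\right)^{2} + 142 \left(-127\right)\right) + 402\right) + 28387 = \left(\left(-735 + 16129 - 18034\right) + 402\right) + 28387 = \left(-2640 + 402\right) + 28387 = -2238 + 28387 = 26149$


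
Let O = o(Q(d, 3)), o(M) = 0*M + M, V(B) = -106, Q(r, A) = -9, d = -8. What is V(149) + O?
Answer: -115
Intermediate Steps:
o(M) = M (o(M) = 0 + M = M)
O = -9
V(149) + O = -106 - 9 = -115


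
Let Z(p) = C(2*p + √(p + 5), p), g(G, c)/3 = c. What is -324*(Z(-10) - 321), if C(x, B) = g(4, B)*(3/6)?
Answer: 108864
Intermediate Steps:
g(G, c) = 3*c
C(x, B) = 3*B/2 (C(x, B) = (3*B)*(3/6) = (3*B)*(3*(⅙)) = (3*B)*(½) = 3*B/2)
Z(p) = 3*p/2
-324*(Z(-10) - 321) = -324*((3/2)*(-10) - 321) = -324*(-15 - 321) = -324*(-336) = 108864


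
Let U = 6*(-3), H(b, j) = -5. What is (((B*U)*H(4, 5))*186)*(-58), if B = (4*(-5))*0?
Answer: 0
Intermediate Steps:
B = 0 (B = -20*0 = 0)
U = -18
(((B*U)*H(4, 5))*186)*(-58) = (((0*(-18))*(-5))*186)*(-58) = ((0*(-5))*186)*(-58) = (0*186)*(-58) = 0*(-58) = 0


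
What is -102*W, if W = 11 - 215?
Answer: 20808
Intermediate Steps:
W = -204
-102*W = -102*(-204) = 20808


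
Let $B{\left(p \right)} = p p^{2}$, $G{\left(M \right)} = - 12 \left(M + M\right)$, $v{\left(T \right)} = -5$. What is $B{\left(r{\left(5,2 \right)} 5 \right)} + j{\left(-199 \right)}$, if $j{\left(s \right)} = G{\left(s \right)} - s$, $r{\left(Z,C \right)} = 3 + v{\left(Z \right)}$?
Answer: $3975$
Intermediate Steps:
$G{\left(M \right)} = - 24 M$ ($G{\left(M \right)} = - 12 \cdot 2 M = - 24 M$)
$r{\left(Z,C \right)} = -2$ ($r{\left(Z,C \right)} = 3 - 5 = -2$)
$B{\left(p \right)} = p^{3}$
$j{\left(s \right)} = - 25 s$ ($j{\left(s \right)} = - 24 s - s = - 25 s$)
$B{\left(r{\left(5,2 \right)} 5 \right)} + j{\left(-199 \right)} = \left(\left(-2\right) 5\right)^{3} - -4975 = \left(-10\right)^{3} + 4975 = -1000 + 4975 = 3975$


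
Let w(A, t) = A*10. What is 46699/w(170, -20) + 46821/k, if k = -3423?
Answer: 1573627/114100 ≈ 13.792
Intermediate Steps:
w(A, t) = 10*A
46699/w(170, -20) + 46821/k = 46699/((10*170)) + 46821/(-3423) = 46699/1700 + 46821*(-1/3423) = 46699*(1/1700) - 15607/1141 = 2747/100 - 15607/1141 = 1573627/114100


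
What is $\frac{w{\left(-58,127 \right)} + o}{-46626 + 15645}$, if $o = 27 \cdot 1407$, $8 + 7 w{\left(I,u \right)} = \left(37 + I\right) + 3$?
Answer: $- \frac{265897}{216867} \approx -1.2261$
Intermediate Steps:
$w{\left(I,u \right)} = \frac{32}{7} + \frac{I}{7}$ ($w{\left(I,u \right)} = - \frac{8}{7} + \frac{\left(37 + I\right) + 3}{7} = - \frac{8}{7} + \frac{40 + I}{7} = - \frac{8}{7} + \left(\frac{40}{7} + \frac{I}{7}\right) = \frac{32}{7} + \frac{I}{7}$)
$o = 37989$
$\frac{w{\left(-58,127 \right)} + o}{-46626 + 15645} = \frac{\left(\frac{32}{7} + \frac{1}{7} \left(-58\right)\right) + 37989}{-46626 + 15645} = \frac{\left(\frac{32}{7} - \frac{58}{7}\right) + 37989}{-30981} = \left(- \frac{26}{7} + 37989\right) \left(- \frac{1}{30981}\right) = \frac{265897}{7} \left(- \frac{1}{30981}\right) = - \frac{265897}{216867}$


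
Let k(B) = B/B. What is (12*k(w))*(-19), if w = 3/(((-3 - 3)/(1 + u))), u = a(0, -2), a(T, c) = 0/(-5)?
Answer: -228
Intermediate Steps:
a(T, c) = 0 (a(T, c) = 0*(-1/5) = 0)
u = 0
w = -1/2 (w = 3/(((-3 - 3)/(1 + 0))) = 3/((-6/1)) = 3/((-6*1)) = 3/(-6) = 3*(-1/6) = -1/2 ≈ -0.50000)
k(B) = 1
(12*k(w))*(-19) = (12*1)*(-19) = 12*(-19) = -228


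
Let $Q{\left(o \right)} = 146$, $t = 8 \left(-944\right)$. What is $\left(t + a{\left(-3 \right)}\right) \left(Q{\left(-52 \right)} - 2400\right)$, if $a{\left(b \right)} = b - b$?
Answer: $17022208$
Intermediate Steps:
$t = -7552$
$a{\left(b \right)} = 0$
$\left(t + a{\left(-3 \right)}\right) \left(Q{\left(-52 \right)} - 2400\right) = \left(-7552 + 0\right) \left(146 - 2400\right) = \left(-7552\right) \left(-2254\right) = 17022208$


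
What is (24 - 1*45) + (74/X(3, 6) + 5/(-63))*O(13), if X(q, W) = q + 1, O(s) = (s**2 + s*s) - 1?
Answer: 779531/126 ≈ 6186.8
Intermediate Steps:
O(s) = -1 + 2*s**2 (O(s) = (s**2 + s**2) - 1 = 2*s**2 - 1 = -1 + 2*s**2)
X(q, W) = 1 + q
(24 - 1*45) + (74/X(3, 6) + 5/(-63))*O(13) = (24 - 1*45) + (74/(1 + 3) + 5/(-63))*(-1 + 2*13**2) = (24 - 45) + (74/4 + 5*(-1/63))*(-1 + 2*169) = -21 + (74*(1/4) - 5/63)*(-1 + 338) = -21 + (37/2 - 5/63)*337 = -21 + (2321/126)*337 = -21 + 782177/126 = 779531/126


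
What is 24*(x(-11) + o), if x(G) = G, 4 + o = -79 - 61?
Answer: -3720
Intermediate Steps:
o = -144 (o = -4 + (-79 - 61) = -4 - 140 = -144)
24*(x(-11) + o) = 24*(-11 - 144) = 24*(-155) = -3720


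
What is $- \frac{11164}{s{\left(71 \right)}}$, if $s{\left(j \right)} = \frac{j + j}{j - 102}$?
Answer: $\frac{173042}{71} \approx 2437.2$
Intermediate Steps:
$s{\left(j \right)} = \frac{2 j}{-102 + j}$
$- \frac{11164}{s{\left(71 \right)}} = - \frac{11164}{2 \cdot 71 \frac{1}{-102 + 71}} = - \frac{11164}{2 \cdot 71 \frac{1}{-31}} = - \frac{11164}{2 \cdot 71 \left(- \frac{1}{31}\right)} = - \frac{11164}{- \frac{142}{31}} = \left(-11164\right) \left(- \frac{31}{142}\right) = \frac{173042}{71}$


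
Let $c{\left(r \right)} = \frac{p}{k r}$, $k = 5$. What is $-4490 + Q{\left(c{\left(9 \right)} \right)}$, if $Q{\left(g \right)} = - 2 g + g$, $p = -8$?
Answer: $- \frac{202042}{45} \approx -4489.8$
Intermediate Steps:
$c{\left(r \right)} = - \frac{8}{5 r}$
$Q{\left(g \right)} = - g$
$-4490 + Q{\left(c{\left(9 \right)} \right)} = -4490 - - \frac{8}{5 \cdot 9} = -4490 - \left(- \frac{8}{5}\right) \frac{1}{9} = -4490 - - \frac{8}{45} = -4490 + \frac{8}{45} = - \frac{202042}{45}$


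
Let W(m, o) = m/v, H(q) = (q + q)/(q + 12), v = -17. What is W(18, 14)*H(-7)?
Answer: 252/85 ≈ 2.9647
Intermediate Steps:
H(q) = 2*q/(12 + q) (H(q) = (2*q)/(12 + q) = 2*q/(12 + q))
W(m, o) = -m/17 (W(m, o) = m/(-17) = m*(-1/17) = -m/17)
W(18, 14)*H(-7) = (-1/17*18)*(2*(-7)/(12 - 7)) = -36*(-7)/(17*5) = -18/17*(-14/5) = 252/85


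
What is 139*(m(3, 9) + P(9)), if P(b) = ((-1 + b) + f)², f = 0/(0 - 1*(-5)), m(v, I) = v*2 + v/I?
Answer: 29329/3 ≈ 9776.3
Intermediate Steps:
m(v, I) = 2*v + v/I
f = 0 (f = 0/(0 + 5) = 0/5 = 0*(⅕) = 0)
P(b) = (-1 + b)² (P(b) = ((-1 + b) + 0)² = (-1 + b)²)
139*(m(3, 9) + P(9)) = 139*((2*3 + 3/9) + (-1 + 9)²) = 139*((6 + 3*(⅑)) + 8²) = 139*((6 + ⅓) + 64) = 139*(19/3 + 64) = 139*(211/3) = 29329/3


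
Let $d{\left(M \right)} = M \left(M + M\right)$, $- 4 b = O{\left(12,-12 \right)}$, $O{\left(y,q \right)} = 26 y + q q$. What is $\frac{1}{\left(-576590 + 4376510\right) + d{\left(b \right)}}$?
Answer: $\frac{1}{3825912} \approx 2.6138 \cdot 10^{-7}$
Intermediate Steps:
$O{\left(y,q \right)} = q^{2} + 26 y$ ($O{\left(y,q \right)} = 26 y + q^{2} = q^{2} + 26 y$)
$b = -114$ ($b = - \frac{\left(-12\right)^{2} + 26 \cdot 12}{4} = - \frac{144 + 312}{4} = \left(- \frac{1}{4}\right) 456 = -114$)
$d{\left(M \right)} = 2 M^{2}$ ($d{\left(M \right)} = M 2 M = 2 M^{2}$)
$\frac{1}{\left(-576590 + 4376510\right) + d{\left(b \right)}} = \frac{1}{\left(-576590 + 4376510\right) + 2 \left(-114\right)^{2}} = \frac{1}{3799920 + 2 \cdot 12996} = \frac{1}{3799920 + 25992} = \frac{1}{3825912}$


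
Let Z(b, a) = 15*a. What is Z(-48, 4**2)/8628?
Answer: 20/719 ≈ 0.027816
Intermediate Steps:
Z(-48, 4**2)/8628 = (15*4**2)/8628 = (15*16)*(1/8628) = 240*(1/8628) = 20/719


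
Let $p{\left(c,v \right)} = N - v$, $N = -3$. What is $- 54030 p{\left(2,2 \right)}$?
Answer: $270150$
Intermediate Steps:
$p{\left(c,v \right)} = -3 - v$
$- 54030 p{\left(2,2 \right)} = - 54030 \left(-3 - 2\right) = \left(-54030\right) \left(-5\right) = 270150$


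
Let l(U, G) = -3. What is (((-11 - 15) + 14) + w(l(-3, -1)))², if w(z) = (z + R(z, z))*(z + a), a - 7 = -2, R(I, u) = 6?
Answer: 36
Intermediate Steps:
a = 5 (a = 7 - 2 = 5)
w(z) = (5 + z)*(6 + z) (w(z) = (z + 6)*(z + 5) = (6 + z)*(5 + z) = (5 + z)*(6 + z))
(((-11 - 15) + 14) + w(l(-3, -1)))² = (((-11 - 15) + 14) + (30 + (-3)² + 11*(-3)))² = ((-26 + 14) + (30 + 9 - 33))² = (-12 + 6)² = (-6)² = 36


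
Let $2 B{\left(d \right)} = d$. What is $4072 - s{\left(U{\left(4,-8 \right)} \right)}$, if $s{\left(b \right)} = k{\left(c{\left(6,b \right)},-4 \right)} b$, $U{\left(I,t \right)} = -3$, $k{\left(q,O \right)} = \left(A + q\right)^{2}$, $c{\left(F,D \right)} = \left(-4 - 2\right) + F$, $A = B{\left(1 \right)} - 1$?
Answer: $\frac{16291}{4} \approx 4072.8$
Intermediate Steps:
$B{\left(d \right)} = \frac{d}{2}$
$A = - \frac{1}{2}$ ($A = \frac{1}{2} \cdot 1 - 1 = \frac{1}{2} - 1 = - \frac{1}{2} \approx -0.5$)
$c{\left(F,D \right)} = -6 + F$
$k{\left(q,O \right)} = \left(- \frac{1}{2} + q\right)^{2}$
$s{\left(b \right)} = \frac{b}{4}$ ($s{\left(b \right)} = \frac{\left(-1 + 2 \left(-6 + 6\right)\right)^{2}}{4} b = \frac{\left(-1 + 2 \cdot 0\right)^{2}}{4} b = \frac{\left(-1 + 0\right)^{2}}{4} b = \frac{\left(-1\right)^{2}}{4} b = \frac{1}{4} \cdot 1 b = \frac{b}{4}$)
$4072 - s{\left(U{\left(4,-8 \right)} \right)} = 4072 - \frac{1}{4} \left(-3\right) = 4072 - - \frac{3}{4} = 4072 + \frac{3}{4} = \frac{16291}{4}$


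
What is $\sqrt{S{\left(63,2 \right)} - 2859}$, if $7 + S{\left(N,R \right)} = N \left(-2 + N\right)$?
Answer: $\sqrt{977} \approx 31.257$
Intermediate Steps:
$S{\left(N,R \right)} = -7 + N \left(-2 + N\right)$
$\sqrt{S{\left(63,2 \right)} - 2859} = \sqrt{\left(-7 + 63^{2} - 126\right) - 2859} = \sqrt{\left(-7 + 3969 - 126\right) - 2859} = \sqrt{3836 - 2859} = \sqrt{977}$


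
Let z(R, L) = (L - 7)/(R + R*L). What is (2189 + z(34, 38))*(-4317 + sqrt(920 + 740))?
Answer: -4176906155/442 + 2902645*sqrt(415)/663 ≈ -9.3608e+6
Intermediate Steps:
z(R, L) = (-7 + L)/(R + L*R)
(2189 + z(34, 38))*(-4317 + sqrt(920 + 740)) = (2189 + (-7 + 38)/(34*(1 + 38)))*(-4317 + sqrt(920 + 740)) = (2189 + (1/34)*31/39)*(-4317 + sqrt(1660)) = (2189 + (1/34)*(1/39)*31)*(-4317 + 2*sqrt(415)) = (2189 + 31/1326)*(-4317 + 2*sqrt(415)) = 2902645*(-4317 + 2*sqrt(415))/1326 = -4176906155/442 + 2902645*sqrt(415)/663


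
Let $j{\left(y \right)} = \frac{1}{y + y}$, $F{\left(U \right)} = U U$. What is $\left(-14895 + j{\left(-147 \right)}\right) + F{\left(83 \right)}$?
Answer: $- \frac{2353765}{294} \approx -8006.0$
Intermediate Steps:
$F{\left(U \right)} = U^{2}$
$j{\left(y \right)} = \frac{1}{2 y}$
$\left(-14895 + j{\left(-147 \right)}\right) + F{\left(83 \right)} = \left(-14895 + \frac{1}{2 \left(-147\right)}\right) + 83^{2} = \left(-14895 + \frac{1}{2} \left(- \frac{1}{147}\right)\right) + 6889 = \left(-14895 - \frac{1}{294}\right) + 6889 = - \frac{4379131}{294} + 6889 = - \frac{2353765}{294}$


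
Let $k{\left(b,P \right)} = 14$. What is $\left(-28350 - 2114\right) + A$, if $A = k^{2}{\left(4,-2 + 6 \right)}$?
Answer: $-30268$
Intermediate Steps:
$A = 196$ ($A = 14^{2} = 196$)
$\left(-28350 - 2114\right) + A = \left(-28350 - 2114\right) + 196 = -30464 + 196 = -30268$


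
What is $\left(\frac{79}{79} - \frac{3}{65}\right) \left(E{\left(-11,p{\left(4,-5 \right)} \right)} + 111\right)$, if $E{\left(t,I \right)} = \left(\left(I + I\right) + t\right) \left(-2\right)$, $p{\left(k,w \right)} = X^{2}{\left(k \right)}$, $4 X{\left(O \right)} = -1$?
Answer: $\frac{16461}{130} \approx 126.62$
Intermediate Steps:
$X{\left(O \right)} = - \frac{1}{4}$ ($X{\left(O \right)} = \frac{1}{4} \left(-1\right) = - \frac{1}{4}$)
$p{\left(k,w \right)} = \frac{1}{16}$ ($p{\left(k,w \right)} = \left(- \frac{1}{4}\right)^{2} = \frac{1}{16}$)
$E{\left(t,I \right)} = - 4 I - 2 t$ ($E{\left(t,I \right)} = \left(2 I + t\right) \left(-2\right) = \left(t + 2 I\right) \left(-2\right) = - 4 I - 2 t$)
$\left(\frac{79}{79} - \frac{3}{65}\right) \left(E{\left(-11,p{\left(4,-5 \right)} \right)} + 111\right) = \left(\frac{79}{79} - \frac{3}{65}\right) \left(\left(\left(-4\right) \frac{1}{16} - -22\right) + 111\right) = \left(79 \cdot \frac{1}{79} - \frac{3}{65}\right) \left(\left(- \frac{1}{4} + 22\right) + 111\right) = \left(1 - \frac{3}{65}\right) \left(\frac{87}{4} + 111\right) = \frac{62}{65} \cdot \frac{531}{4} = \frac{16461}{130}$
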